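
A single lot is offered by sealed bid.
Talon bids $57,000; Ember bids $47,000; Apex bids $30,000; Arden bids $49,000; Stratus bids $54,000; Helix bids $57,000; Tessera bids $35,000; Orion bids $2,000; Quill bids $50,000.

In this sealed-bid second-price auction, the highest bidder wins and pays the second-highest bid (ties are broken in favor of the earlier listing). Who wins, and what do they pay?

Rule: the highest bidder wins and pays the second-highest bid.
Sorting bids: 57,000 (Talon) > 57,000 (Helix) > 54,000 (Stratus) > 50,000 (Quill) > 49,000 (Arden) > 47,000 (Ember) > …
Tie at $57,000 → Talon wins by tie-break.
Talon is highest; pays the second-highest bid, $57,000.

Talon pays $57,000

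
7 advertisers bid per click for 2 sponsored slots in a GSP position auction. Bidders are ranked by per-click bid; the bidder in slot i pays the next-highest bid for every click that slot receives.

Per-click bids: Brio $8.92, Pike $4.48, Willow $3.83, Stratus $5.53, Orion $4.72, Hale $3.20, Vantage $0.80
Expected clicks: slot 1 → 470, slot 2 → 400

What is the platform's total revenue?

Per-click bids in order: $8.92 (Brio) > $5.53 (Stratus) > $4.72 (Orion) > …
Slot 1: Brio pays $5.53 × 470 = $2599.10
Slot 2: Stratus pays $4.72 × 400 = $1888.00
Total = $4487.10

Total revenue: $4487.10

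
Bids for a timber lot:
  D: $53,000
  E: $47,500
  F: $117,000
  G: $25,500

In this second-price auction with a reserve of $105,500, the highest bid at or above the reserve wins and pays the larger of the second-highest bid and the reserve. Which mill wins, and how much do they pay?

Second-price auction with a reserve of $105,500: the highest bid at or above the reserve wins and pays the larger of the second-highest bid and the reserve.
Bids in order: 117,000 (F) > 53,000 (D) > 47,500 (E) > 25,500 (G)
F has the top bid at or above the reserve ($117,000).
Second-highest bid $53,000 is below the reserve $105,500, so the reserve binds → payment $105,500.

F pays $105,500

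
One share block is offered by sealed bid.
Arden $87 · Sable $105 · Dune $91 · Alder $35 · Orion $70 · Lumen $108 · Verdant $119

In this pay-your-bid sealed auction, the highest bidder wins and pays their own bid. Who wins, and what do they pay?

Sorting bids: 119 (Verdant) > 108 (Lumen) > 105 (Sable) > 91 (Dune) > 87 (Arden) > 70 (Orion) > …
First-price: Verdant pays what they bid, $119.

Verdant pays $119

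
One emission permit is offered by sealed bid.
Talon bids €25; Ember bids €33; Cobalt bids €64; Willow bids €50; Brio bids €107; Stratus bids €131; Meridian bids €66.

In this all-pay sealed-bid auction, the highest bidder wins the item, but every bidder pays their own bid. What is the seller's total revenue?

Bids ranked: 131 (Stratus) > 107 (Brio) > 66 (Meridian) > 64 (Cobalt) > 50 (Willow) > 33 (Ember) > …
Stratus wins with the top bid; all bids are sunk regardless.
Every bidder forfeits their bid regardless of winning.
Revenue = 25 + 33 + 64 + 50 + 107 + 131 + 66 = €476.

Total revenue: €476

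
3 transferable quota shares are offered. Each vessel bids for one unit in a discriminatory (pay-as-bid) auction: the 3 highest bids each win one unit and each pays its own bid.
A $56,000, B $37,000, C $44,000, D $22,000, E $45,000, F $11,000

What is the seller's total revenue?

Total revenue: $145,000

Sorting: 56,000 (A), 45,000 (E), 44,000 (C), 37,000 (B), 22,000 (D), …
Winners (3 units): A, E, C.
Total revenue = 56,000 + 45,000 + 44,000 = $145,000.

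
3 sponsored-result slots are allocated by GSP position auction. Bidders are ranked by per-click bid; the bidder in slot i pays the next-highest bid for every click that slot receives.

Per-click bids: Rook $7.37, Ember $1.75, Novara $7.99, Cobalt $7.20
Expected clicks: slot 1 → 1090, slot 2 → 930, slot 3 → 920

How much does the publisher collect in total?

Per-click bids in order: $7.99 (Novara) > $7.37 (Rook) > $7.20 (Cobalt) > $1.75 (Ember)
Slot 1: Novara pays $7.37 × 1090 = $8033.30
Slot 2: Rook pays $7.20 × 930 = $6696.00
Slot 3: Cobalt pays $1.75 × 920 = $1610.00
Total = $16339.30

Total revenue: $16339.30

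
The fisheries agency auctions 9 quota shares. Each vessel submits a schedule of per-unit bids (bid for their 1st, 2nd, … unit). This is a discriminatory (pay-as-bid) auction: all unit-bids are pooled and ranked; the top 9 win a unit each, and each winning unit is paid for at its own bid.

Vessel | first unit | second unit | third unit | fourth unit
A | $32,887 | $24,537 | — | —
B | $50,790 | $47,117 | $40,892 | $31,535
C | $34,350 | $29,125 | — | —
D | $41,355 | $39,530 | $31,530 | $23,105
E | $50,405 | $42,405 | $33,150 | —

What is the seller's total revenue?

Merging the schedules and taking the best 9: 50,790 (B-1), 50,405 (E-1), 47,117 (B-2), 42,405 (E-2), 41,355 (D-1), 40,892 (B-3), 39,530 (D-2), 34,350 (C-1), 33,150 (E-3)
Next rejected bid: $32,887 (not a price — pay-as-bid).
Each winning unit pays its own bid.
Revenue = 50,790 + 50,405 + 47,117 + 42,405 + 41,355 + 40,892 + 39,530 + 34,350 + 33,150 = $379,994.

Total revenue: $379,994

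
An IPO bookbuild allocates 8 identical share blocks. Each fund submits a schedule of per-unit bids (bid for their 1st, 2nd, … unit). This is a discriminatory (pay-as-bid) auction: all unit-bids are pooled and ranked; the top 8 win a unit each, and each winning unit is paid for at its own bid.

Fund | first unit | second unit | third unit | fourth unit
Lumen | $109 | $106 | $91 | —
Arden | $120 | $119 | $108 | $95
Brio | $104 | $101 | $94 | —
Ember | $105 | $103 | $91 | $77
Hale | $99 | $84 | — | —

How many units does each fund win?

Arden 3, Brio 1, Ember 2, Lumen 2

Pooled unit-bids ranked (top 8): 120 (Arden-1), 119 (Arden-2), 109 (Lumen-1), 108 (Arden-3), 106 (Lumen-2), 105 (Ember-1), 104 (Brio-1), 103 (Ember-2)
Next rejected bid: $101 (not a price — pay-as-bid).
Allocation: Arden 3, Brio 1, Ember 2, Lumen 2.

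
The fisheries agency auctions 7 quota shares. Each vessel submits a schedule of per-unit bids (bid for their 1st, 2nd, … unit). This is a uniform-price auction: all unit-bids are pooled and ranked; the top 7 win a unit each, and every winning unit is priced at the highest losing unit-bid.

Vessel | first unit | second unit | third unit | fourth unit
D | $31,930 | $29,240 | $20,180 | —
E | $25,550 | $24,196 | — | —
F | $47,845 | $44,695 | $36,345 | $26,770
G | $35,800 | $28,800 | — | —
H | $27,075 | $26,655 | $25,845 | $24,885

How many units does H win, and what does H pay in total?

H: 0 units, pays $0

Pooled unit-bids ranked (top 7): 47,845 (F-1), 44,695 (F-2), 36,345 (F-3), 35,800 (G-1), 31,930 (D-1), 29,240 (D-2), 28,800 (G-2)
The (k+1)-th unit-bid is $27,075.
H wins 0 unit(s) at $27,075 each.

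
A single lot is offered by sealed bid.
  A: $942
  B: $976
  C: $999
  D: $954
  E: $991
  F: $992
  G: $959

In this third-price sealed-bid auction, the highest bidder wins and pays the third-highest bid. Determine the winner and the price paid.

C pays $991

Bids in order: 999 (C) > 992 (F) > 991 (E) > 976 (B) > 959 (G) > 954 (D) > …
C is highest; pays the third-highest bid, $991.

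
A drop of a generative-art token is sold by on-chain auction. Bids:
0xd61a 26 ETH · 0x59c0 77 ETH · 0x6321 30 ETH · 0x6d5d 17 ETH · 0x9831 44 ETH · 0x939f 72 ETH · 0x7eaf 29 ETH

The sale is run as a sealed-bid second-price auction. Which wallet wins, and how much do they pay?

0x59c0 pays 72 ETH

Sorting bids: 77 (0x59c0) > 72 (0x939f) > 44 (0x9831) > 30 (0x6321) > 29 (0x7eaf) > 26 (0xd61a) > …
0x59c0 wins with the highest bid; price is set by the runner-up at 72 ETH.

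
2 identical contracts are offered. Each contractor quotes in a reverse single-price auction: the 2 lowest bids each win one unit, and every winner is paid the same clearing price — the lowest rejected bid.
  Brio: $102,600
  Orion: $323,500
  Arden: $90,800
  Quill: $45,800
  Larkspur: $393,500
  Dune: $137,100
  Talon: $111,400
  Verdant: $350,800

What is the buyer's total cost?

Total cost: $205,200

Sorting: 45,800 (Quill), 90,800 (Arden), 102,600 (Brio), 111,400 (Talon), …
Lowest 2: Quill, Arden.
Lowest unsuccessful bid: $102,600 → clearing price.
Total cost = 2 × $102,600 = $205,200.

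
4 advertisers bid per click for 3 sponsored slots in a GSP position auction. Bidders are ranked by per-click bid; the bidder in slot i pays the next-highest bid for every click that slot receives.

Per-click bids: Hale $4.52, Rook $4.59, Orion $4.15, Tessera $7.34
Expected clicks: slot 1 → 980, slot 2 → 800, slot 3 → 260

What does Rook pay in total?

Ranked by bid: $7.34 (Tessera) > $4.59 (Rook) > $4.52 (Hale) > $4.15 (Orion)
Rook holds slot 2 → pays next bid $4.52 × 800 clicks = $3616.00.

Rook pays $3616.00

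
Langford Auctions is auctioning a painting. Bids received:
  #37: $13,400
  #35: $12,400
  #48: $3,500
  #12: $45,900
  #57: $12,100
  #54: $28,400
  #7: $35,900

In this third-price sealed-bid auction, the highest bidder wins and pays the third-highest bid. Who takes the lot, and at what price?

#12 pays $28,400

Bids in order: 45,900 (#12) > 35,900 (#7) > 28,400 (#54) > 13,400 (#37) > 12,400 (#35) > 12,100 (#57) > …
#12 wins; payment is bid #3 in the ranking = $28,400.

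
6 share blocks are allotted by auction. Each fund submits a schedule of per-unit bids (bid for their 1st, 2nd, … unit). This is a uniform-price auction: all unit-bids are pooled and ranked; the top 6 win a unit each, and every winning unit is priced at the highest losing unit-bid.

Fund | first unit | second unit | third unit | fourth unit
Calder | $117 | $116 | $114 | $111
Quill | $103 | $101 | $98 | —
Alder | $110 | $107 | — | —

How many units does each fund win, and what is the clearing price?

Merging the schedules and taking the best 6: 117 (Calder-1), 116 (Calder-2), 114 (Calder-3), 111 (Calder-4), 110 (Alder-1), 107 (Alder-2)
Highest rejected unit-bid = $103.
Allocation: Alder 2, Calder 4.

Alder 2, Calder 4; clearing price $103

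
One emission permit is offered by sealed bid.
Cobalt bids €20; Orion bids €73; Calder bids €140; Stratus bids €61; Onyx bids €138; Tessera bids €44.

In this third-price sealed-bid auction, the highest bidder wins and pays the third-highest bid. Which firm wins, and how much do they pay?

Calder pays €73

Sorting bids: 140 (Calder) > 138 (Onyx) > 73 (Orion) > 61 (Stratus) > 44 (Tessera) > 20 (Cobalt)
Calder wins; payment is bid #3 in the ranking = €73.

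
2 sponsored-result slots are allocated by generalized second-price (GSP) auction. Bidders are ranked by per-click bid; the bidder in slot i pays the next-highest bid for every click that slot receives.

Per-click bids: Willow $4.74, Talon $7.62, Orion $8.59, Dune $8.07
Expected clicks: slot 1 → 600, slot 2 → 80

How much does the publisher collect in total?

Per-click bids in order: $8.59 (Orion) > $8.07 (Dune) > $7.62 (Talon) > …
Slot 1: Orion pays $8.07 × 600 = $4842.00
Slot 2: Dune pays $7.62 × 80 = $609.60
Total = $5451.60

Total revenue: $5451.60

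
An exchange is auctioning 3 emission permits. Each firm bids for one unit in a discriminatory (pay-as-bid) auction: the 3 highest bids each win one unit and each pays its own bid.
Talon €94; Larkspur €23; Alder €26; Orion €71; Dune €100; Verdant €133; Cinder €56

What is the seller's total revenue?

Total revenue: €327

Ordering the bids: 133 (Verdant), 100 (Dune), 94 (Talon), 71 (Orion), 56 (Cinder), …
Top 3: Verdant, Dune, Talon.
Total revenue = 133 + 100 + 94 = €327.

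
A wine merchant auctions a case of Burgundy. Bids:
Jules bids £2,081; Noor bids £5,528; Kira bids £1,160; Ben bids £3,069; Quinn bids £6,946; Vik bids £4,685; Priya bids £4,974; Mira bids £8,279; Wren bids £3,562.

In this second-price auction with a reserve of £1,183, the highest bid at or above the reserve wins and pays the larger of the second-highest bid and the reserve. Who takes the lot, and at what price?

Mira pays £6,946

Sorting bids: 8,279 (Mira) > 6,946 (Quinn) > 5,528 (Noor) > 4,974 (Priya) > 4,685 (Vik) > 3,562 (Wren) > …
Mira has the top bid at or above the reserve (£8,279).
Second-highest bid £6,946 exceeds the reserve £1,183 → payment £6,946.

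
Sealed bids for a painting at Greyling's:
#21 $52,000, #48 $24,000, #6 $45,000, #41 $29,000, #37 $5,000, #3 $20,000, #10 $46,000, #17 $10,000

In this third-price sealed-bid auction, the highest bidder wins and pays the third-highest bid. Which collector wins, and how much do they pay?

#21 pays $45,000

Bids in order: 52,000 (#21) > 46,000 (#10) > 45,000 (#6) > 29,000 (#41) > 24,000 (#48) > 20,000 (#3) > …
#21 is highest; pays the third-highest bid, $45,000.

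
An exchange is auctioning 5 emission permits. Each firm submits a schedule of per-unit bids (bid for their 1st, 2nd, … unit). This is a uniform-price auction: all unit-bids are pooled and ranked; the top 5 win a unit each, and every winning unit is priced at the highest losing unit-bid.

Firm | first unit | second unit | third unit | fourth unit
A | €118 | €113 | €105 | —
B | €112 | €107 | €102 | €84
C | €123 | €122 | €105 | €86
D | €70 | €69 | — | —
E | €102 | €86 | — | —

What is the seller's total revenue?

Total revenue: €535

Merging the schedules and taking the best 5: 123 (C-1), 122 (C-2), 118 (A-1), 113 (A-2), 112 (B-1)
The (k+1)-th unit-bid is €107.
Allocation: A 2, B 1, C 2. Every unit priced at €107.
Revenue = 5 × 107 = €535.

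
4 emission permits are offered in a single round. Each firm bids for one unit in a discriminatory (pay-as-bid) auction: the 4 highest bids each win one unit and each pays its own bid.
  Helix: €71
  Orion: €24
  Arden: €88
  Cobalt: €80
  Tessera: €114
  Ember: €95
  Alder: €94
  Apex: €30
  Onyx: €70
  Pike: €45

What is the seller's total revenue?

Total revenue: €391

Bids ranked high→low: 114 (Tessera), 95 (Ember), 94 (Alder), 88 (Arden), 80 (Cobalt), 71 (Helix), …
The 4 highest are Tessera, Ember, Alder, Arden.
Total revenue = 114 + 95 + 94 + 88 = €391.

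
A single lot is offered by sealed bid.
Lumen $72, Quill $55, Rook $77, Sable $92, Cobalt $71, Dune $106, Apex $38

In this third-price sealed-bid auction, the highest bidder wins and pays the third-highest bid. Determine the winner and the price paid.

Dune pays $77

Rule: the highest bidder wins and pays the third-highest bid.
Bids ranked: 106 (Dune) > 92 (Sable) > 77 (Rook) > 72 (Lumen) > 71 (Cobalt) > 55 (Quill) > …
Dune wins; payment is bid #3 in the ranking = $77.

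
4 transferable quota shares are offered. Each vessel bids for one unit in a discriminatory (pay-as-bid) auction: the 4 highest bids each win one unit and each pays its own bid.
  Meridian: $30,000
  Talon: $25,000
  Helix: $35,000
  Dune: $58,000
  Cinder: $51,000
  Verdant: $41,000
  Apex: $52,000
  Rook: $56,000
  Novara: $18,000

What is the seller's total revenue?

Sorting: 58,000 (Dune), 56,000 (Rook), 52,000 (Apex), 51,000 (Cinder), 41,000 (Verdant), 35,000 (Helix), …
Winners (4 units): Dune, Rook, Apex, Cinder.
Total revenue = 58,000 + 56,000 + 52,000 + 51,000 = $217,000.

Total revenue: $217,000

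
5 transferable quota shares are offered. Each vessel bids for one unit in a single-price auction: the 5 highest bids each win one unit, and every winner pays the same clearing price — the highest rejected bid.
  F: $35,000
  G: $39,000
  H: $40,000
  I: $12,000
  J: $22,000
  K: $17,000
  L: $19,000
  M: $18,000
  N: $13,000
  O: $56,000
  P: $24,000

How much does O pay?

O pays $22,000

Ordering the bids: 56,000 (O), 40,000 (H), 39,000 (G), 35,000 (F), 24,000 (P), 22,000 (J), 19,000 (L), …
The 5 highest are O, H, G, F, P.
Highest unsuccessful bid: $22,000 → clearing price.
O wins → pays $22,000.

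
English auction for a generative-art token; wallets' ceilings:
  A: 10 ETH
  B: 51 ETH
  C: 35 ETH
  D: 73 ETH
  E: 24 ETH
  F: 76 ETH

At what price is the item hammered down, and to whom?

Limits ranked: 76 (F) > 73 (D) > 51 (B) > 35 (C) > 24 (E) > 10 (A)
Once the price passes 73 ETH, only F is left; the hammer falls at D's limit of 73 ETH.

F wins at 73 ETH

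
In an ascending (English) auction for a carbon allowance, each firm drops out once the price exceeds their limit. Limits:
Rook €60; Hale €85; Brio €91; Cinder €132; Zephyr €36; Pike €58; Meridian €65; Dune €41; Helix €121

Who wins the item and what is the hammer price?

Cinder wins at €121

Limits in order: 132 (Cinder) > 121 (Helix) > 91 (Brio) > 85 (Hale) > 65 (Meridian) > 60 (Rook) > …
Bidding ends when Helix exits at €121; Cinder takes it.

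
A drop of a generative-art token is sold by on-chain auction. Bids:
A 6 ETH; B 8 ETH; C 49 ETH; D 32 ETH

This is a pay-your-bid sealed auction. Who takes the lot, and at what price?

C pays 49 ETH

Pay-your-bid sealed auction: the highest bidder wins and pays their own bid.
Sorting bids: 49 (C) > 32 (D) > 8 (B) > 6 (A)
C is highest → pays own bid, 49 ETH.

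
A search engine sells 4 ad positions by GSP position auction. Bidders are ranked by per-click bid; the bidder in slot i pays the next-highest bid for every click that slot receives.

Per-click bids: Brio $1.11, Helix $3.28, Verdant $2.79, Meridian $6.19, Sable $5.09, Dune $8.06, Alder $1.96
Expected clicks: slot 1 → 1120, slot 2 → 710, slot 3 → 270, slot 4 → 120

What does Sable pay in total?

Per-click bids in order: $8.06 (Dune) > $6.19 (Meridian) > $5.09 (Sable) > $3.28 (Helix) > $2.79 (Verdant) > …
Sable holds slot 3 → pays next bid $3.28 × 270 clicks = $885.60.

Sable pays $885.60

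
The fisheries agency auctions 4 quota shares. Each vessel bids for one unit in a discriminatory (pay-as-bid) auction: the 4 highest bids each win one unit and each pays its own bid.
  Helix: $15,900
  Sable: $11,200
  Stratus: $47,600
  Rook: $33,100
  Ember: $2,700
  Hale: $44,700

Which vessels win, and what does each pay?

Stratus $47,600, Hale $44,700, Rook $33,100, Helix $15,900

Ordering the bids: 47,600 (Stratus), 44,700 (Hale), 33,100 (Rook), 15,900 (Helix), 11,200 (Sable), 2,700 (Ember)
The 4 highest are Stratus, Hale, Rook, Helix.
Each winner pays its own bid: Stratus $47,600, Hale $44,700, Rook $33,100, Helix $15,900.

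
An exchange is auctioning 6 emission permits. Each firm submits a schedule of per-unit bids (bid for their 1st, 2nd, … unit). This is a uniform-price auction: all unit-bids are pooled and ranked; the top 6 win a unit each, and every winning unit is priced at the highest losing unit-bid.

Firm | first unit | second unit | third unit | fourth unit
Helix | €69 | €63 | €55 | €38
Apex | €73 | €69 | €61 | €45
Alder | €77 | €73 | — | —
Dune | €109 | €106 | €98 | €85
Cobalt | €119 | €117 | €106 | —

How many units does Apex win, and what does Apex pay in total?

Merging the schedules and taking the best 6: 119 (Cobalt-1), 117 (Cobalt-2), 109 (Dune-1), 106 (Dune-2), 106 (Cobalt-3), 98 (Dune-3)
The (k+1)-th unit-bid is €85.
Apex wins 0 unit(s) at €85 each.

Apex: 0 units, pays €0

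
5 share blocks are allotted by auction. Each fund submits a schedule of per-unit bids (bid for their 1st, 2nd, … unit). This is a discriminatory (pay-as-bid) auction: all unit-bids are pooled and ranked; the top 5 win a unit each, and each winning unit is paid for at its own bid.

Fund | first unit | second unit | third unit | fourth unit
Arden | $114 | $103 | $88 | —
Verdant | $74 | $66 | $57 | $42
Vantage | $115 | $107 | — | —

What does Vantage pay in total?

Vantage pays $222

Merging the schedules and taking the best 5: 115 (Vantage-1), 114 (Arden-1), 107 (Vantage-2), 103 (Arden-2), 88 (Arden-3)
Next rejected bid: $74 (not a price — pay-as-bid).
Vantage's winning unit-bids: 115 + 107 = $222.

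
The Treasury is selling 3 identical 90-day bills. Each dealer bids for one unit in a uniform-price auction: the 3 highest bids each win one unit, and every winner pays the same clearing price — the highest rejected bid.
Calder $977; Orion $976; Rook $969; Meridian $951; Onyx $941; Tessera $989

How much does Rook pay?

Sorting: 989 (Tessera), 977 (Calder), 976 (Orion), 969 (Rook), 951 (Meridian), …
Winners (3 units): Tessera, Calder, Orion.
First losing bid is Rook's $969, which sets the uniform price.
Rook does not win → pays $0.

Rook pays $0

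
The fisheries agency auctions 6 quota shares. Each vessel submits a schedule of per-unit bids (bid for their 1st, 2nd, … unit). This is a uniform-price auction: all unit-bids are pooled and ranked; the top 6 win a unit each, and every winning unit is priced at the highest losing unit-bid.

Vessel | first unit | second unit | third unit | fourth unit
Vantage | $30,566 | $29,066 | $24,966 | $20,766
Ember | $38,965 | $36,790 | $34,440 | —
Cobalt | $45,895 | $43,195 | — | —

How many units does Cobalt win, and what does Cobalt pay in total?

Cobalt: 2 units, pays $58,132

Pooled unit-bids ranked (top 6): 45,895 (Cobalt-1), 43,195 (Cobalt-2), 38,965 (Ember-1), 36,790 (Ember-2), 34,440 (Ember-3), 30,566 (Vantage-1)
First bid not allocated: $29,066.
Cobalt wins 2 unit(s) at $29,066 each.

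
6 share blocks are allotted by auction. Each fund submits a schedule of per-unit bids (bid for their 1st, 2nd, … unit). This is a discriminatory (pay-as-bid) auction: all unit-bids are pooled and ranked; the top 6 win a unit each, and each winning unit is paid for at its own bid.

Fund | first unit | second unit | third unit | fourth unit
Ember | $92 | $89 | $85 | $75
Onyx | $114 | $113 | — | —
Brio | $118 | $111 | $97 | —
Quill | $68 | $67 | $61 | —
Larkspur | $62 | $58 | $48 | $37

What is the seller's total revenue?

All unit-bids, highest first — top 6: 118 (Brio-1), 114 (Onyx-1), 113 (Onyx-2), 111 (Brio-2), 97 (Brio-3), 92 (Ember-1)
Next rejected bid: $89 (not a price — pay-as-bid).
Each winning unit pays its own bid.
Revenue = 118 + 114 + 113 + 111 + 97 + 92 = $645.

Total revenue: $645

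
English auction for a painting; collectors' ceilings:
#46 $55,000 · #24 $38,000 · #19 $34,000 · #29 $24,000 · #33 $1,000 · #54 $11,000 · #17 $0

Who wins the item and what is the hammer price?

Sorting limits: 55,000 (#46) > 38,000 (#24) > 34,000 (#19) > 24,000 (#29) > 11,000 (#54) > 1,000 (#33) > …
#24 is the last rival to drop out, at $38,000; #46 remains and wins at that price.

#46 wins at $38,000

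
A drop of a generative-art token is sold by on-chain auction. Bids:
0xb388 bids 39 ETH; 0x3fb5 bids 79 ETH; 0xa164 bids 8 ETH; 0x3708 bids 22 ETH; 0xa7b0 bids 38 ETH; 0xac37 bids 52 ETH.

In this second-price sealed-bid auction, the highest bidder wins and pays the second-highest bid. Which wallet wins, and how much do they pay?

0x3fb5 pays 52 ETH

Sorting bids: 79 (0x3fb5) > 52 (0xac37) > 39 (0xb388) > 38 (0xa7b0) > 22 (0x3708) > 8 (0xa164)
Second-price: 0x3fb5 pays 0xac37's bid of 52 ETH.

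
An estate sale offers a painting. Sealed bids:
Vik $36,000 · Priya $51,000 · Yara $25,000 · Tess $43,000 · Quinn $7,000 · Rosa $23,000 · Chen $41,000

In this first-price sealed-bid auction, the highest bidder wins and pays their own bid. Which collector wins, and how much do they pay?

Priya pays $51,000

Bids ranked: 51,000 (Priya) > 43,000 (Tess) > 41,000 (Chen) > 36,000 (Vik) > 25,000 (Yara) > 23,000 (Rosa) > …
Priya has the highest bid and pays exactly that: $51,000.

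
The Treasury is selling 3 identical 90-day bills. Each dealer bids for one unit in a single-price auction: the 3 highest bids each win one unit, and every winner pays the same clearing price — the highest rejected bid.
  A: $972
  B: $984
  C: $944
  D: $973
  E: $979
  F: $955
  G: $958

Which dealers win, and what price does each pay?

Ordering the bids: 984 (B), 979 (E), 973 (D), 972 (A), 958 (G), …
Winners (3 units): B, E, D.
First losing bid is A's $972, which sets the uniform price.

B, E, D; each pays $972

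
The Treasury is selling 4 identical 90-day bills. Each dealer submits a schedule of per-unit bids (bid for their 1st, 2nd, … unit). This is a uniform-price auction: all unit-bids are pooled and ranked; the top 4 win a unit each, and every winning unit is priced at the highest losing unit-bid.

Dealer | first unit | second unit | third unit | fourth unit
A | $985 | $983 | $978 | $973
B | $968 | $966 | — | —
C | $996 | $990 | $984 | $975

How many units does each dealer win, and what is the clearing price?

Merging the schedules and taking the best 4: 996 (C-1), 990 (C-2), 985 (A-1), 984 (C-3)
The (k+1)-th unit-bid is $983.
Allocation: A 1, C 3.

A 1, C 3; clearing price $983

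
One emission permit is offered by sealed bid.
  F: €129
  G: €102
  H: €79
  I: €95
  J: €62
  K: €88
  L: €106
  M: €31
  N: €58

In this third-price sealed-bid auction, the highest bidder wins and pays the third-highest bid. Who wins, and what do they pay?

F pays €102

Sorting bids: 129 (F) > 106 (L) > 102 (G) > 95 (I) > 88 (K) > 79 (H) > …
F wins; payment is bid #3 in the ranking = €102.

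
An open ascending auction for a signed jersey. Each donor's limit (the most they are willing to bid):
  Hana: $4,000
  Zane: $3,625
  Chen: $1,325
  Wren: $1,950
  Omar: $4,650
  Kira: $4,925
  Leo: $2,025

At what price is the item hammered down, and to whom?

Kira wins at $4,650

Limits in order: 4,925 (Kira) > 4,650 (Omar) > 4,000 (Hana) > 3,625 (Zane) > 2,025 (Leo) > 1,950 (Wren) > …
Bidding ends when Omar exits at $4,650; Kira takes it.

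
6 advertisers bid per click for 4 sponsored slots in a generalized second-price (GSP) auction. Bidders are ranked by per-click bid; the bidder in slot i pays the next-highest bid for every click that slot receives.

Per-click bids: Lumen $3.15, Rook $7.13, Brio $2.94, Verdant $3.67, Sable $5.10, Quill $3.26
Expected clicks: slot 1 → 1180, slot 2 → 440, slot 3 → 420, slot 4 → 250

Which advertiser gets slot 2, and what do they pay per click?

Per-click bids in order: $7.13 (Rook) > $5.10 (Sable) > $3.67 (Verdant) > $3.26 (Quill) > $3.15 (Lumen) > …
Slot 2 goes to the second-ranked bidder, Sable, who pays the next bid down: $3.67/click.

Sable; $3.67 per click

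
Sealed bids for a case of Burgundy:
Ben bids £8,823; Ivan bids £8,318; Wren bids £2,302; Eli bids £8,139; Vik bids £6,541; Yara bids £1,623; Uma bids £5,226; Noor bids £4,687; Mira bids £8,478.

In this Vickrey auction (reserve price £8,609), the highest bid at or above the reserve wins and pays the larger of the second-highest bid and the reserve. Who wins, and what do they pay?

Ben pays £8,609

Vickrey auction (reserve price £8,609): the highest bid at or above the reserve wins and pays the larger of the second-highest bid and the reserve.
Bids ranked: 8,823 (Ben) > 8,478 (Mira) > 8,318 (Ivan) > 8,139 (Eli) > 6,541 (Vik) > 5,226 (Uma) > …
Ben has the top bid at or above the reserve (£8,823).
max(second-highest £8,478, reserve £8,609) = £8,609.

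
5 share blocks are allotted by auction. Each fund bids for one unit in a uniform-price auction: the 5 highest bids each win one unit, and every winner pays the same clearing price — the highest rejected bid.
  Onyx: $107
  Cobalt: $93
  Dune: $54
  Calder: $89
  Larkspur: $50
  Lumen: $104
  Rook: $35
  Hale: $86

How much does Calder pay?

Sorting: 107 (Onyx), 104 (Lumen), 93 (Cobalt), 89 (Calder), 86 (Hale), 54 (Dune), 50 (Larkspur), …
Top 5: Onyx, Lumen, Cobalt, Calder, Hale.
Clearing price = highest rejected bid = $54.
Calder wins → pays $54.

Calder pays $54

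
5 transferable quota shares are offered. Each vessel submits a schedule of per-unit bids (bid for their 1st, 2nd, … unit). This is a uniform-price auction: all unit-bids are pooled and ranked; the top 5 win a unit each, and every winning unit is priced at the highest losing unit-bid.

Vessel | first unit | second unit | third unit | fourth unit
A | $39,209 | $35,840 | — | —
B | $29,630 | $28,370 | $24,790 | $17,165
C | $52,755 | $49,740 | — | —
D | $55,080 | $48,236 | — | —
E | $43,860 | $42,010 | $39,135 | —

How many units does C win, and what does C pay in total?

C: 2 units, pays $84,020

Merging the schedules and taking the best 5: 55,080 (D-1), 52,755 (C-1), 49,740 (C-2), 48,236 (D-2), 43,860 (E-1)
First bid not allocated: $42,010.
C wins 2 unit(s) at $42,010 each.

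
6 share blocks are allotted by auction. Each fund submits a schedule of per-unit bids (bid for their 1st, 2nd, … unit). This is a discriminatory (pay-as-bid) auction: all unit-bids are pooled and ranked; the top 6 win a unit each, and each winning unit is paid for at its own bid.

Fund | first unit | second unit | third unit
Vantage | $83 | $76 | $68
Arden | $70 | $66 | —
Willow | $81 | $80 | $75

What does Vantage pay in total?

All unit-bids, highest first — top 6: 83 (Vantage-1), 81 (Willow-1), 80 (Willow-2), 76 (Vantage-2), 75 (Willow-3), 70 (Arden-1)
Next rejected bid: $68 (not a price — pay-as-bid).
Vantage's winning unit-bids: 83 + 76 = $159.

Vantage pays $159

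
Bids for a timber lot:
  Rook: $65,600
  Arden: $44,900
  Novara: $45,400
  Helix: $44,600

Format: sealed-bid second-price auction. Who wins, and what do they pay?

Rook pays $45,400

Bids in order: 65,600 (Rook) > 45,400 (Novara) > 44,900 (Arden) > 44,600 (Helix)
Rook wins with the highest bid; price is set by the runner-up at $45,400.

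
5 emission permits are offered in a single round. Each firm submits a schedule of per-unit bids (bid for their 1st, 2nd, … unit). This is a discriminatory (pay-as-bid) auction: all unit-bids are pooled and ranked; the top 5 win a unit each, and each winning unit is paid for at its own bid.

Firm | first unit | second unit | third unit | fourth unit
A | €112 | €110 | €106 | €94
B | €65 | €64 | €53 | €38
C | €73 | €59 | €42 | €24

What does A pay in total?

All unit-bids, highest first — top 5: 112 (A-1), 110 (A-2), 106 (A-3), 94 (A-4), 73 (C-1)
Next rejected bid: €65 (not a price — pay-as-bid).
A's winning unit-bids: 112 + 110 + 106 + 94 = €422.

A pays €422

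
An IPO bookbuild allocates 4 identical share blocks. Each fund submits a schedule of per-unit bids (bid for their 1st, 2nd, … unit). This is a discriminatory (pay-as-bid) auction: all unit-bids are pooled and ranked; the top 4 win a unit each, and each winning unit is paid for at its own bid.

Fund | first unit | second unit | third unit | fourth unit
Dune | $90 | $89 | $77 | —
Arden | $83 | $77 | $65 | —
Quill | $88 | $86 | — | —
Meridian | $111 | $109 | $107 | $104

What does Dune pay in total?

Dune pays $0

Pooled unit-bids ranked (top 4): 111 (Meridian-1), 109 (Meridian-2), 107 (Meridian-3), 104 (Meridian-4)
Next rejected bid: $90 (not a price — pay-as-bid).
Dune wins no units.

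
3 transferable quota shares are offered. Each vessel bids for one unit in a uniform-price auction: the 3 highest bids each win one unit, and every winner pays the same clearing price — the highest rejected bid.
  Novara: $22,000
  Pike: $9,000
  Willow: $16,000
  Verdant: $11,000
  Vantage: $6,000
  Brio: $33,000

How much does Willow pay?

Willow pays $11,000

Bids ranked high→low: 33,000 (Brio), 22,000 (Novara), 16,000 (Willow), 11,000 (Verdant), 9,000 (Pike), …
The 3 highest are Brio, Novara, Willow.
Clearing price = highest rejected bid = $11,000.
Willow wins → pays $11,000.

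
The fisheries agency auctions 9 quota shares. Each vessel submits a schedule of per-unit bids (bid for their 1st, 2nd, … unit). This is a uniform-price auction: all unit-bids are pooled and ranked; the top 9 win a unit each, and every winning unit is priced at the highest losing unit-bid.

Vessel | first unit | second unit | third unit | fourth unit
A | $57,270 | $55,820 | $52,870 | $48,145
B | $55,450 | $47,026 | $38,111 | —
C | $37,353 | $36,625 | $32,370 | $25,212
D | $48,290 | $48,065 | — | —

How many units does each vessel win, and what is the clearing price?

Merging the schedules and taking the best 9: 57,270 (A-1), 55,820 (A-2), 55,450 (B-1), 52,870 (A-3), 48,290 (D-1), 48,145 (A-4), 48,065 (D-2), 47,026 (B-2), 38,111 (B-3)
The (k+1)-th unit-bid is $37,353.
Allocation: A 4, B 3, D 2.

A 4, B 3, D 2; clearing price $37,353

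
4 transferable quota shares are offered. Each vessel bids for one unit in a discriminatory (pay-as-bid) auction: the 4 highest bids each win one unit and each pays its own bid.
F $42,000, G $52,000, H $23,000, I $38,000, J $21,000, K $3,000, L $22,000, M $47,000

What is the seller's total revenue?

Total revenue: $179,000

Bids ranked high→low: 52,000 (G), 47,000 (M), 42,000 (F), 38,000 (I), 23,000 (H), 22,000 (L), …
Winners (4 units): G, M, F, I.
Total revenue = 52,000 + 47,000 + 42,000 + 38,000 = $179,000.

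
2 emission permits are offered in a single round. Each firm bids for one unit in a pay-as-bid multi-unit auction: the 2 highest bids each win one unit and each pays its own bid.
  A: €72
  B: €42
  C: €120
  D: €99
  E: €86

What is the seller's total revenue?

Ordering the bids: 120 (C), 99 (D), 86 (E), 72 (A), …
The 2 highest are C, D.
Total revenue = 120 + 99 = €219.

Total revenue: €219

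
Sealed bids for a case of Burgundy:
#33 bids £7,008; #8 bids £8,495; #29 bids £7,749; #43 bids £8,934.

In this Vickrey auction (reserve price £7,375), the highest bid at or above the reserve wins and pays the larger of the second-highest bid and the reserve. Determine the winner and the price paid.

Bids ranked: 8,934 (#43) > 8,495 (#8) > 7,749 (#29) > 7,008 (#33)
Highest eligible bid: #43 at £8,934.
max(second-highest £8,495, reserve £7,375) = £8,495; the reserve does not bind.

#43 pays £8,495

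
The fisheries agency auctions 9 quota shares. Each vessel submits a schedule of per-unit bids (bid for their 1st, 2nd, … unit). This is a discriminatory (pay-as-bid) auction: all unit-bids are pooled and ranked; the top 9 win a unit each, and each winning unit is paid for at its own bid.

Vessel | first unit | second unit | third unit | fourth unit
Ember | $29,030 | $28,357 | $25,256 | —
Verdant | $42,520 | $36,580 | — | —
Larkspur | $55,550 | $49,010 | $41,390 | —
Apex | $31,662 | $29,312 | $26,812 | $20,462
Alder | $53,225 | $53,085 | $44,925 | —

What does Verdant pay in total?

Pooled unit-bids ranked (top 9): 55,550 (Larkspur-1), 53,225 (Alder-1), 53,085 (Alder-2), 49,010 (Larkspur-2), 44,925 (Alder-3), 42,520 (Verdant-1), 41,390 (Larkspur-3), 36,580 (Verdant-2), 31,662 (Apex-1)
Next rejected bid: $29,312 (not a price — pay-as-bid).
Verdant's winning unit-bids: 42,520 + 36,580 = $79,100.

Verdant pays $79,100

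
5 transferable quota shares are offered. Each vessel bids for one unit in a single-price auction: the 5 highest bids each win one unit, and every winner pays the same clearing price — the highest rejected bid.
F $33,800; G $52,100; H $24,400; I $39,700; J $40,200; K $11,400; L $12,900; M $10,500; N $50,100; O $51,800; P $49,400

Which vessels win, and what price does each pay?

G, O, N, P, J; each pays $39,700

Bids ranked high→low: 52,100 (G), 51,800 (O), 50,100 (N), 49,400 (P), 40,200 (J), 39,700 (I), 33,800 (F), …
Top 5: G, O, N, P, J.
Clearing price = highest rejected bid = $39,700.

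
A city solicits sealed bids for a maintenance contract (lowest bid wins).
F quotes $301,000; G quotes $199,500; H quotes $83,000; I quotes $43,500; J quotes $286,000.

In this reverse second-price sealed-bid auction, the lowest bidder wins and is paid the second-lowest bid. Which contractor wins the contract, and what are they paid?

I is paid $83,000

Bids ranked: 43,500 (I) < 83,000 (H) < 199,500 (G) < 286,000 (J) < 301,000 (F)
I is lowest; is paid the second-lowest bid, $83,000.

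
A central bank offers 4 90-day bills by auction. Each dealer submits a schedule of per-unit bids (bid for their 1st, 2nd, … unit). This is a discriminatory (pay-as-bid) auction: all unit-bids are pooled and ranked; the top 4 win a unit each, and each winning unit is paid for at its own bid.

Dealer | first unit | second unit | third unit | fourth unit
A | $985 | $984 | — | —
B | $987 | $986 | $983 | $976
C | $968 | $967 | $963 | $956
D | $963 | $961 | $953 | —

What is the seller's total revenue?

Total revenue: $3,942

Pooled unit-bids ranked (top 4): 987 (B-1), 986 (B-2), 985 (A-1), 984 (A-2)
Next rejected bid: $983 (not a price — pay-as-bid).
Each winning unit pays its own bid.
Revenue = 987 + 986 + 985 + 984 = $3,942.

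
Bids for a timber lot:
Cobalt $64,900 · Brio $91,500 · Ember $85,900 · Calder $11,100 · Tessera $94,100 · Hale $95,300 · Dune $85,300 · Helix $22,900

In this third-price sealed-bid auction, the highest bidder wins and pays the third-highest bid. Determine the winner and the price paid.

Bids in order: 95,300 (Hale) > 94,100 (Tessera) > 91,500 (Brio) > 85,900 (Ember) > 85,300 (Dune) > 64,900 (Cobalt) > …
Hale wins; payment is bid #3 in the ranking = $91,500.

Hale pays $91,500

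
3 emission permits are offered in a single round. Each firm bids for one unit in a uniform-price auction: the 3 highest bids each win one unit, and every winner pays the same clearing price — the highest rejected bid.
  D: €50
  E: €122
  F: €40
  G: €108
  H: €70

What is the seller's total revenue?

Sorting: 122 (E), 108 (G), 70 (H), 50 (D), 40 (F)
Top 3: E, G, H.
Highest unsuccessful bid: €50 → clearing price.
Total revenue = 3 × €50 = €150.

Total revenue: €150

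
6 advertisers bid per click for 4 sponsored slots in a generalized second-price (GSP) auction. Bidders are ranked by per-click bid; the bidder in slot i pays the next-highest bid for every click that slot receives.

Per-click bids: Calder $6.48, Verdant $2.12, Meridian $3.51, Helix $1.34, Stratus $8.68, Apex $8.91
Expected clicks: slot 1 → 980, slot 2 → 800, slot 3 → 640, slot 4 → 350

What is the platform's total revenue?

Sorting advertisers: $8.91 (Apex) > $8.68 (Stratus) > $6.48 (Calder) > $3.51 (Meridian) > $2.12 (Verdant) > …
Slot 1: Apex pays $8.68 × 980 = $8506.40
Slot 2: Stratus pays $6.48 × 800 = $5184.00
Slot 3: Calder pays $3.51 × 640 = $2246.40
Slot 4: Meridian pays $2.12 × 350 = $742.00
Total = $16678.80

Total revenue: $16678.80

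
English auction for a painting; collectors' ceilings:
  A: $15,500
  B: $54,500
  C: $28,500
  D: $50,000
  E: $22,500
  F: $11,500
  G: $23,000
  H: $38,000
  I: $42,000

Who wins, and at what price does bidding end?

Limits in order: 54,500 (B) > 50,000 (D) > 42,000 (I) > 38,000 (H) > 28,500 (C) > 23,000 (G) > …
D is the last rival to drop out, at $50,000; B remains and wins at that price.

B wins at $50,000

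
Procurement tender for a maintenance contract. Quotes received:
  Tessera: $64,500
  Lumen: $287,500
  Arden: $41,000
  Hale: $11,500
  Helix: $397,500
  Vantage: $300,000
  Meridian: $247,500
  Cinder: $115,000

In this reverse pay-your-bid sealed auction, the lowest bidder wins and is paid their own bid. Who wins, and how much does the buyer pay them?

Bids in order: 11,500 (Hale) < 41,000 (Arden) < 64,500 (Tessera) < 115,000 (Cinder) < 247,500 (Meridian) < 287,500 (Lumen) < …
Hale is lowest → is paid own bid, $11,500.

Hale is paid $11,500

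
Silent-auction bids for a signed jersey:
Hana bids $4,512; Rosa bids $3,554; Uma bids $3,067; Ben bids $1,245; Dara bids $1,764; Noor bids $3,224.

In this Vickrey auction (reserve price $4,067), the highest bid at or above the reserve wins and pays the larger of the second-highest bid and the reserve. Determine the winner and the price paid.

Hana pays $4,067

Sorting bids: 4,512 (Hana) > 3,554 (Rosa) > 3,224 (Noor) > 3,067 (Uma) > 1,764 (Dara) > 1,245 (Ben)
Hana has the top bid at or above the reserve ($4,512).
max(second-highest $3,554, reserve $4,067) = $4,067.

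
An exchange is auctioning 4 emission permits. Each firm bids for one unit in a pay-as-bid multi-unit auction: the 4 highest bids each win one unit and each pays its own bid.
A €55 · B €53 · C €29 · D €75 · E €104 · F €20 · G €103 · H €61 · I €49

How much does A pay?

A pays €0

Ordering the bids: 104 (E), 103 (G), 75 (D), 61 (H), 55 (A), 53 (B), …
Winners (4 units): E, G, D, H.
A does not win → €0.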